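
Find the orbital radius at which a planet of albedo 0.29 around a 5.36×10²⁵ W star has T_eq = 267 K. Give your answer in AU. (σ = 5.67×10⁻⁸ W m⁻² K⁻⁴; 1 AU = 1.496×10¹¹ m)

d ≈ 0.343 AU

From T_eq⁴ = L(1−A)/(16πσd²): d = √[L(1−A)/(16πσT_eq⁴)].
d = √[5.36×10²⁵ × 0.71 / (16π × 5.67×10⁻⁸ × (267)⁴)] = 5.13×10¹⁰ m = 0.343 AU.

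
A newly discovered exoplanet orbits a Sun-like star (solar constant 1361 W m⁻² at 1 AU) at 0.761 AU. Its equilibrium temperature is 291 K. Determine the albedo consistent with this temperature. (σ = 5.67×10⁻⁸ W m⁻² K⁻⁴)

Flux at 0.761 AU: S = 1361/0.761² = 2350 W m⁻².
From T_eq⁴ = S(1−A)/(4σ): 1−A = 4σT_eq⁴/S.
1−A = 4 × 5.67×10⁻⁸ × (291)⁴ / 2350 = 0.692.

A ≈ 0.31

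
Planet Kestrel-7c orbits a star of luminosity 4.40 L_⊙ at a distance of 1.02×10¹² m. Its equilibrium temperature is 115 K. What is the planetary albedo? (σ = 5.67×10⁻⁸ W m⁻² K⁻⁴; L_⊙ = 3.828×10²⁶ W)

A ≈ 0.69

L = 4.40 × 3.828×10²⁶ = 1.68×10²⁷ W.
Flux: S = L/(4πd²) = 1.68×10²⁷/(4π×(1.02×10¹²)²) = 129 W m⁻².
From T_eq⁴ = S(1−A)/(4σ): 1−A = 4σT_eq⁴/S.
1−A = 4 × 5.67×10⁻⁸ × (115)⁴ / 129 = 0.308.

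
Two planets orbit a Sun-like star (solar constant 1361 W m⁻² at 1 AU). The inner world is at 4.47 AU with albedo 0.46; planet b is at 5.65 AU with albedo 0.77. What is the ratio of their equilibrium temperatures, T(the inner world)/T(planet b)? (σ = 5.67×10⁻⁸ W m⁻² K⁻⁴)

T_eq = [S₀(1−A)/(4σd²)]^(1/4), so T ∝ (1−A)^(1/4) / √d.
T₁ = [1361×0.54/(4×5.67×10⁻⁸×4.47²)]^(1/4) = 112.85 K.
T₂ = [1361×0.23/(4×5.67×10⁻⁸×5.65²)]^(1/4) = 81.09 K.

T₁/T₂ ≈ 1.392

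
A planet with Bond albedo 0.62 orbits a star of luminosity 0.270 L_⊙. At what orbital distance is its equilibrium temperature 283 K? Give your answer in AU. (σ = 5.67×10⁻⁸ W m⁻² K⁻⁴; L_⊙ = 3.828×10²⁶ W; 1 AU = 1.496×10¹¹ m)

d ≈ 0.310 AU

L = 0.270 × 3.828×10²⁶ = 1.03×10²⁶ W.
From T_eq⁴ = L(1−A)/(16πσd²): d = √[L(1−A)/(16πσT_eq⁴)].
d = √[1.03×10²⁶ × 0.38 / (16π × 5.67×10⁻⁸ × (283)⁴)] = 4.64×10¹⁰ m = 0.310 AU.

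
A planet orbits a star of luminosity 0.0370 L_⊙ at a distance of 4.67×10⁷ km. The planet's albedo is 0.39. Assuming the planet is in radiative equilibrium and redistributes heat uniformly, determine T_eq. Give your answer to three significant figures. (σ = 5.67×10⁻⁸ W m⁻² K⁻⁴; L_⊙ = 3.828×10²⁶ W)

d = 4.67×10⁷ km = 4.67×10¹⁰ m.
L = 0.0370 × 3.828×10²⁶ = 1.42×10²⁵ W.
Flux: S = L/(4πd²) = 1.42×10²⁵/(4π×(4.67×10¹⁰)²) = 517 W m⁻².
Energy balance: absorbed = emitted ⇒ πR²·S(1−A) = 4πR²·σT_eq⁴, so T_eq⁴ = S(1−A)/(4σ).
T_eq = [517 × 0.61 / (4 × 5.67×10⁻⁸)]^(1/4) = (1.39×10⁹)^(1/4) = 193 K.

T_eq ≈ 193 K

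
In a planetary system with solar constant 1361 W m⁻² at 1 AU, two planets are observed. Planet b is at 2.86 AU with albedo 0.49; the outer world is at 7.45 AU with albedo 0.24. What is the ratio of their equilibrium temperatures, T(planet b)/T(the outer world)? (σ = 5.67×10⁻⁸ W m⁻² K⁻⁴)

T_eq = [S₀(1−A)/(4σd²)]^(1/4), so T ∝ (1−A)^(1/4) / √d.
T₁ = [1361×0.51/(4×5.67×10⁻⁸×2.86²)]^(1/4) = 139.08 K.
T₂ = [1361×0.76/(4×5.67×10⁻⁸×7.45²)]^(1/4) = 95.21 K.

T₁/T₂ ≈ 1.461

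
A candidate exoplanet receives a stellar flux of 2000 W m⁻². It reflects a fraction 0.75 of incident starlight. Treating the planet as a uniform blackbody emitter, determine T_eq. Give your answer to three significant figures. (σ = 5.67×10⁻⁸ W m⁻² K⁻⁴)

T_eq ≈ 217 K

Energy balance: absorbed = emitted ⇒ πR²·S(1−A) = 4πR²·σT_eq⁴, so T_eq⁴ = S(1−A)/(4σ).
T_eq = [2000 × 0.25 / (4 × 5.67×10⁻⁸)]^(1/4) = (2.20×10⁹)^(1/4) = 217 K.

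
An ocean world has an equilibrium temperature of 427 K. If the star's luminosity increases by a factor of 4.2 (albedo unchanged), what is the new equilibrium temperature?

T_eq ∝ L^(1/4) · d^(−1/2).
T′ = 427 × 4.2^(1/4) = 611 K.

T_eq ≈ 611 K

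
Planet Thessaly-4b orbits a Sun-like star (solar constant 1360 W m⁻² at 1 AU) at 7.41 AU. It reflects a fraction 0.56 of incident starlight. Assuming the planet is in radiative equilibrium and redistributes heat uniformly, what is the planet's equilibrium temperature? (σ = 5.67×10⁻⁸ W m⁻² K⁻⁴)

T_eq ≈ 83.3 K

Flux at 7.41 AU: S = 1360/7.41² = 24.8 W m⁻².
Energy balance: absorbed = emitted ⇒ πR²·S(1−A) = 4πR²·σT_eq⁴, so T_eq⁴ = S(1−A)/(4σ).
T_eq = [24.8 × 0.44 / (4 × 5.67×10⁻⁸)]^(1/4) = (4.81×10⁷)^(1/4) = 83.3 K.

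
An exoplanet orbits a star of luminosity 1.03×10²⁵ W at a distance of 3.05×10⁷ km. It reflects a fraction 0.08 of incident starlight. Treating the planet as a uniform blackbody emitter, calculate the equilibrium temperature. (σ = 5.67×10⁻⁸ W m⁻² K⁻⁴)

T_eq ≈ 245 K

d = 3.05×10⁷ km = 3.05×10¹⁰ m.
Flux: S = L/(4πd²) = 1.03×10²⁵/(4π×(3.05×10¹⁰)²) = 881 W m⁻².
Energy balance: absorbed = emitted ⇒ πR²·S(1−A) = 4πR²·σT_eq⁴, so T_eq⁴ = S(1−A)/(4σ).
T_eq = [881 × 0.92 / (4 × 5.67×10⁻⁸)]^(1/4) = (3.57×10⁹)^(1/4) = 245 K.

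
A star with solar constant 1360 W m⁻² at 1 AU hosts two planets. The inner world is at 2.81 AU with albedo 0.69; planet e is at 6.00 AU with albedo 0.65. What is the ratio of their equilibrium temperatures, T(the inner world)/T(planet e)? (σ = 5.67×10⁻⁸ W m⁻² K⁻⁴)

T₁/T₂ ≈ 1.418

T_eq = [S₀(1−A)/(4σd²)]^(1/4), so T ∝ (1−A)^(1/4) / √d.
T₁ = [1360×0.31/(4×5.67×10⁻⁸×2.81²)]^(1/4) = 123.87 K.
T₂ = [1360×0.35/(4×5.67×10⁻⁸×6.00²)]^(1/4) = 87.38 K.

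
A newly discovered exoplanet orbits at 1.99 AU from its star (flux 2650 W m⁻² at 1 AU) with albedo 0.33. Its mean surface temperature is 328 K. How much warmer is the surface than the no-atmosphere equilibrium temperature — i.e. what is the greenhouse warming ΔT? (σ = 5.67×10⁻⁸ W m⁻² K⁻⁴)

ΔT ≈ 117.1 K

S = 2650/1.99² = 669.2 W m⁻².
T_eq = [S(1−A)/(4σ)]^(1/4) = [669.2×0.67/(4×5.67×10⁻⁸)]^(1/4) = 210.9 K.
ΔT = T_surf − T_eq = 328 − 210.9.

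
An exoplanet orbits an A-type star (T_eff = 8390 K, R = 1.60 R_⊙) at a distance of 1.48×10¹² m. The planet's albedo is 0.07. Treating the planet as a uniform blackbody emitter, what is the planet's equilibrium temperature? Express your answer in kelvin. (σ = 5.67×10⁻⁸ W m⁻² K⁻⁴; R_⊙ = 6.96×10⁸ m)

R_⋆ = 1.60 × 6.96×10⁸ = 1.11×10⁹ m.
L = 4πR_⋆²σT_⋆⁴ = 4π(1.11×10⁹)² × 5.67×10⁻⁸ × (8390)⁴ = 4.38×10²⁷ W.
S = L/(4πd²) = 159 W m⁻².
Energy balance: absorbed = emitted ⇒ πR²·S(1−A) = 4πR²·σT_eq⁴, so T_eq⁴ = S(1−A)/(4σ).
T_eq = [159 × 0.93 / (4 × 5.67×10⁻⁸)]^(1/4) = (6.52×10⁸)^(1/4) = 160 K.

T_eq ≈ 160 K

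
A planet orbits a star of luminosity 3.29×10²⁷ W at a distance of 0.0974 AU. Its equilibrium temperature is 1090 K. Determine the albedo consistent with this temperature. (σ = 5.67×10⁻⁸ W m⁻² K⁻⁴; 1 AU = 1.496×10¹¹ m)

A ≈ 0.74

d = 0.0974 AU = 1.46×10¹⁰ m.
Flux: S = L/(4πd²) = 3.29×10²⁷/(4π×(1.46×10¹⁰)²) = 1.23×10⁶ W m⁻².
From T_eq⁴ = S(1−A)/(4σ): 1−A = 4σT_eq⁴/S.
1−A = 4 × 5.67×10⁻⁸ × (1090)⁴ / 1.23×10⁶ = 0.260.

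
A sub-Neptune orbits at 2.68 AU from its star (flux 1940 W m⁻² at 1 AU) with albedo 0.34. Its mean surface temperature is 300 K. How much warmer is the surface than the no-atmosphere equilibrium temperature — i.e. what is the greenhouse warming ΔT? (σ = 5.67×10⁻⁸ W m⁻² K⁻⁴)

ΔT ≈ 132.6 K

S = 1940/2.68² = 270.1 W m⁻².
T_eq = [S(1−A)/(4σ)]^(1/4) = [270.1×0.66/(4×5.67×10⁻⁸)]^(1/4) = 167.4 K.
ΔT = T_surf − T_eq = 300 − 167.4.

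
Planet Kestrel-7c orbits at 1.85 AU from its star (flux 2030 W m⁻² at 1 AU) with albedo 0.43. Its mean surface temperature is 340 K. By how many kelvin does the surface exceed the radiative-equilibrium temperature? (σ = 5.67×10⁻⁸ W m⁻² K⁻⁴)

S = 2030/1.85² = 593.1 W m⁻².
T_eq = [S(1−A)/(4σ)]^(1/4) = [593.1×0.57/(4×5.67×10⁻⁸)]^(1/4) = 196.5 K.
ΔT = T_surf − T_eq = 340 − 196.5.

ΔT ≈ 143.5 K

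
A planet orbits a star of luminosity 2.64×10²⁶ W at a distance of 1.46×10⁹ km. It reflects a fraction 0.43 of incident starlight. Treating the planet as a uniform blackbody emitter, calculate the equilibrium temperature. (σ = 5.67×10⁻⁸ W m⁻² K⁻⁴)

d = 1.46×10⁹ km = 1.46×10¹² m.
Flux: S = L/(4πd²) = 2.64×10²⁶/(4π×(1.46×10¹²)²) = 9.86 W m⁻².
Energy balance: absorbed = emitted ⇒ πR²·S(1−A) = 4πR²·σT_eq⁴, so T_eq⁴ = S(1−A)/(4σ).
T_eq = [9.86 × 0.57 / (4 × 5.67×10⁻⁸)]^(1/4) = (2.48×10⁷)^(1/4) = 70.5 K.

T_eq ≈ 70.5 K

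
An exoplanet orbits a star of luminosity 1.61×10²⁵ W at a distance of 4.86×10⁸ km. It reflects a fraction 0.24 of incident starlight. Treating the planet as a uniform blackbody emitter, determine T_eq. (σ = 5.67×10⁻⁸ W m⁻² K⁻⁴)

T_eq ≈ 65.3 K

d = 4.86×10⁸ km = 4.86×10¹¹ m.
Flux: S = L/(4πd²) = 1.61×10²⁵/(4π×(4.86×10¹¹)²) = 5.42 W m⁻².
Energy balance: absorbed = emitted ⇒ πR²·S(1−A) = 4πR²·σT_eq⁴, so T_eq⁴ = S(1−A)/(4σ).
T_eq = [5.42 × 0.76 / (4 × 5.67×10⁻⁸)]^(1/4) = (1.82×10⁷)^(1/4) = 65.3 K.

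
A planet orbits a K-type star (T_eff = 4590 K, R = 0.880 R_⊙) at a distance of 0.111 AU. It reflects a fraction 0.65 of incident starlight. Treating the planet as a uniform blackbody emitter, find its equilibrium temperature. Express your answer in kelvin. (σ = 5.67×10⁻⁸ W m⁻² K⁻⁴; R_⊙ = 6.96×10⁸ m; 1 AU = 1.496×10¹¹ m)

T_eq ≈ 479 K

R_⋆ = 0.880 × 6.96×10⁸ = 6.12×10⁸ m.
d = 0.111 AU = 1.66×10¹⁰ m.
L = 4πR_⋆²σT_⋆⁴ = 4π(6.12×10⁸)² × 5.67×10⁻⁸ × (4590)⁴ = 1.19×10²⁶ W.
S = L/(4πd²) = 3.42×10⁴ W m⁻².
Energy balance: absorbed = emitted ⇒ πR²·S(1−A) = 4πR²·σT_eq⁴, so T_eq⁴ = S(1−A)/(4σ).
T_eq = [3.42×10⁴ × 0.35 / (4 × 5.67×10⁻⁸)]^(1/4) = (5.28×10¹⁰)^(1/4) = 479 K.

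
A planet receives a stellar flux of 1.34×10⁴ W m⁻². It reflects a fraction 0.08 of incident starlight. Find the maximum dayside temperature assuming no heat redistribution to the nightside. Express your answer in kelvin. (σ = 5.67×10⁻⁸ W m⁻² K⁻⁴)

With no redistribution each surface element balances locally: S(1−A) = σT⁴.
T = [1.34×10⁴ × 0.92 / 5.67×10⁻⁸]^(1/4) = (2.17×10¹¹)^(1/4) = 683 K.

T_ss ≈ 683 K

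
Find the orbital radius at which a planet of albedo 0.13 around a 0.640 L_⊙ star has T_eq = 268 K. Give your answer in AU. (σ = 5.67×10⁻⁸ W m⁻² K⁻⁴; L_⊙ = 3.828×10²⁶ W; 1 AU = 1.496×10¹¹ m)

d ≈ 0.805 AU

L = 0.640 × 3.828×10²⁶ = 2.45×10²⁶ W.
From T_eq⁴ = L(1−A)/(16πσd²): d = √[L(1−A)/(16πσT_eq⁴)].
d = √[2.45×10²⁶ × 0.87 / (16π × 5.67×10⁻⁸ × (268)⁴)] = 1.20×10¹¹ m = 0.805 AU.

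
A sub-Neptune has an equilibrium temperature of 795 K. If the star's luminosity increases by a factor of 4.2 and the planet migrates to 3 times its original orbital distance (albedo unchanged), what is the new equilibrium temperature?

T_eq ∝ L^(1/4) · d^(−1/2).
T′ = 795 × 4.2^(1/4) / 3^(1/2) = 657 K.

T_eq ≈ 657 K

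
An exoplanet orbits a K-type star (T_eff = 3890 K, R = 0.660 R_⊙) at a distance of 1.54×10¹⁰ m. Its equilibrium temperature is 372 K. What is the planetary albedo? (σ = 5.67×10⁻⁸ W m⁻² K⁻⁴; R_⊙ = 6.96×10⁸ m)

R_⋆ = 0.660 × 6.96×10⁸ = 4.59×10⁸ m.
L = 4πR_⋆²σT_⋆⁴ = 4π(4.59×10⁸)² × 5.67×10⁻⁸ × (3890)⁴ = 3.44×10²⁵ W.
S = L/(4πd²) = 1.16×10⁴ W m⁻².
From T_eq⁴ = S(1−A)/(4σ): 1−A = 4σT_eq⁴/S.
1−A = 4 × 5.67×10⁻⁸ × (372)⁴ / 1.16×10⁴ = 0.376.

A ≈ 0.62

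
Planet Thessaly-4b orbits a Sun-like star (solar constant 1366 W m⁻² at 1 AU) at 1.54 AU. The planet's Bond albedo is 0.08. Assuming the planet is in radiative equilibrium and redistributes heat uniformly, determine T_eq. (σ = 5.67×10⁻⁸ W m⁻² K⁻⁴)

Flux at 1.54 AU: S = 1366/1.54² = 576 W m⁻².
Energy balance: absorbed = emitted ⇒ πR²·S(1−A) = 4πR²·σT_eq⁴, so T_eq⁴ = S(1−A)/(4σ).
T_eq = [576 × 0.92 / (4 × 5.67×10⁻⁸)]^(1/4) = (2.34×10⁹)^(1/4) = 220 K.

T_eq ≈ 220 K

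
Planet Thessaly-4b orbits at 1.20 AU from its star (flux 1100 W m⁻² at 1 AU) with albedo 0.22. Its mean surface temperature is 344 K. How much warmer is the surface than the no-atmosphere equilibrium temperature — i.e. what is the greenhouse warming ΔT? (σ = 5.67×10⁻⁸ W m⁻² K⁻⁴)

ΔT ≈ 117.6 K

S = 1100/1.20² = 763.9 W m⁻².
T_eq = [S(1−A)/(4σ)]^(1/4) = [763.9×0.78/(4×5.67×10⁻⁸)]^(1/4) = 226.4 K.
ΔT = T_surf − T_eq = 344 − 226.4.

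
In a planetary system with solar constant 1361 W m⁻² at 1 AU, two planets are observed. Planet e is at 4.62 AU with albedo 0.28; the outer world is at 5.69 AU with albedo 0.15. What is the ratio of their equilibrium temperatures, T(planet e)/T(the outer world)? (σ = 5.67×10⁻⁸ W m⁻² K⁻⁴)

T₁/T₂ ≈ 1.065

T_eq = [S₀(1−A)/(4σd²)]^(1/4), so T ∝ (1−A)^(1/4) / √d.
T₁ = [1361×0.72/(4×5.67×10⁻⁸×4.62²)]^(1/4) = 119.28 K.
T₂ = [1361×0.85/(4×5.67×10⁻⁸×5.69²)]^(1/4) = 112.03 K.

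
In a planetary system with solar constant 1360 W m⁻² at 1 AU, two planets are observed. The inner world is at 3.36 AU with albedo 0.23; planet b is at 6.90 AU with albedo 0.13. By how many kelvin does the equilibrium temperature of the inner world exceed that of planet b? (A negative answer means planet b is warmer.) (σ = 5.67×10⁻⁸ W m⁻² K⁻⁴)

ΔT ≈ 39.9 K

T_eq = [S₀(1−A)/(4σd²)]^(1/4), so T ∝ (1−A)^(1/4) / √d.
T₁ = [1360×0.77/(4×5.67×10⁻⁸×3.36²)]^(1/4) = 142.21 K.
T₂ = [1360×0.87/(4×5.67×10⁻⁸×6.90²)]^(1/4) = 102.31 K.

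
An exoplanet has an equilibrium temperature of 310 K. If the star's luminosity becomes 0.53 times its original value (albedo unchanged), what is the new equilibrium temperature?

T_eq ∝ L^(1/4) · d^(−1/2).
T′ = 310 × 0.53^(1/4) = 265 K.

T_eq ≈ 265 K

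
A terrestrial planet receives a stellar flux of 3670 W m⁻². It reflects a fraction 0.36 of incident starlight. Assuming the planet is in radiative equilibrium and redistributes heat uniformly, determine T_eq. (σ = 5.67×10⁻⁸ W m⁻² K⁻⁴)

T_eq ≈ 319 K

Energy balance: absorbed = emitted ⇒ πR²·S(1−A) = 4πR²·σT_eq⁴, so T_eq⁴ = S(1−A)/(4σ).
T_eq = [3670 × 0.64 / (4 × 5.67×10⁻⁸)]^(1/4) = (1.04×10¹⁰)^(1/4) = 319 K.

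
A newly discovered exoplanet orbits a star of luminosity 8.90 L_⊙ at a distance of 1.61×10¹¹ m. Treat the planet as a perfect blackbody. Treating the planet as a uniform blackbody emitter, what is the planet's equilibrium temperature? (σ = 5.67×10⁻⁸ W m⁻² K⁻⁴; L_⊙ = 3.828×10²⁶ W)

L = 8.90 × 3.828×10²⁶ = 3.41×10²⁷ W.
Flux: S = L/(4πd²) = 3.41×10²⁷/(4π×(1.61×10¹¹)²) = 1.05×10⁴ W m⁻².
Energy balance: absorbed = emitted ⇒ πR²·S(1−A) = 4πR²·σT_eq⁴, so T_eq⁴ = S(1−A)/(4σ).
T_eq = [1.05×10⁴ × 1.00 / (4 × 5.67×10⁻⁸)]^(1/4) = (4.61×10¹⁰)^(1/4) = 463 K.

T_eq ≈ 463 K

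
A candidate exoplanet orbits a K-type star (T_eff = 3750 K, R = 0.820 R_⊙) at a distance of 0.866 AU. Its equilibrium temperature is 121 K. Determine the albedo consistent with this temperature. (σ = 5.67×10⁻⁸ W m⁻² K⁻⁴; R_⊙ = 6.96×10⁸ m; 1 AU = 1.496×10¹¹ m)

A ≈ 0.78

R_⋆ = 0.820 × 6.96×10⁸ = 5.71×10⁸ m.
d = 0.866 AU = 1.30×10¹¹ m.
L = 4πR_⋆²σT_⋆⁴ = 4π(5.71×10⁸)² × 5.67×10⁻⁸ × (3750)⁴ = 4.59×10²⁵ W.
S = L/(4πd²) = 218 W m⁻².
From T_eq⁴ = S(1−A)/(4σ): 1−A = 4σT_eq⁴/S.
1−A = 4 × 5.67×10⁻⁸ × (121)⁴ / 218 = 0.223.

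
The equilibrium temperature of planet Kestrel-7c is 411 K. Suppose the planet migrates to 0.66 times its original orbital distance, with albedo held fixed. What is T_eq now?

T_eq ∝ L^(1/4) · d^(−1/2).
T′ = 411 / 0.66^(1/2) = 506 K.

T_eq ≈ 506 K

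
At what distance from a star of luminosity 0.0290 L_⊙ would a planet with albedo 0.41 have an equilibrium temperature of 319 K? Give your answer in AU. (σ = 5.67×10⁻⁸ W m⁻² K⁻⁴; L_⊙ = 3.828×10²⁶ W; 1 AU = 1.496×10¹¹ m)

L = 0.0290 × 3.828×10²⁶ = 1.11×10²⁵ W.
From T_eq⁴ = L(1−A)/(16πσd²): d = √[L(1−A)/(16πσT_eq⁴)].
d = √[1.11×10²⁵ × 0.59 / (16π × 5.67×10⁻⁸ × (319)⁴)] = 1.49×10¹⁰ m = 0.0996 AU.

d ≈ 0.0996 AU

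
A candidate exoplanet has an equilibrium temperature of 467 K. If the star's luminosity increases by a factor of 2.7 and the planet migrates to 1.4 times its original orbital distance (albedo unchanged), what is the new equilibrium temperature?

T_eq ∝ L^(1/4) · d^(−1/2).
T′ = 467 × 2.7^(1/4) / 1.4^(1/2) = 506 K.

T_eq ≈ 506 K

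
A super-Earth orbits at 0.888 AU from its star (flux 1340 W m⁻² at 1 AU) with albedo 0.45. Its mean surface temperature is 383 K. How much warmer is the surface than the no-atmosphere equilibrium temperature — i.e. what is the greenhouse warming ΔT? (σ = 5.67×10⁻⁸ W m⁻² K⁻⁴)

S = 1340/0.888² = 1699 W m⁻².
T_eq = [S(1−A)/(4σ)]^(1/4) = [1699×0.55/(4×5.67×10⁻⁸)]^(1/4) = 253.4 K.
ΔT = T_surf − T_eq = 383 − 253.4.

ΔT ≈ 129.6 K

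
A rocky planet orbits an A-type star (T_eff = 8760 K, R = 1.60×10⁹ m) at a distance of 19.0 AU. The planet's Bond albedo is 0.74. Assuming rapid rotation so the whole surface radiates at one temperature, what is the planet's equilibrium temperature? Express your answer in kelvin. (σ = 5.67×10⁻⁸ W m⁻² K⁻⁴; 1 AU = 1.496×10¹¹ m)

T_eq ≈ 105 K

d = 19.0 AU = 2.84×10¹² m.
L = 4πR_⋆²σT_⋆⁴ = 4π(1.60×10⁹)² × 5.67×10⁻⁸ × (8760)⁴ = 1.07×10²⁸ W.
S = L/(4πd²) = 106 W m⁻².
Energy balance: absorbed = emitted ⇒ πR²·S(1−A) = 4πR²·σT_eq⁴, so T_eq⁴ = S(1−A)/(4σ).
T_eq = [106 × 0.26 / (4 × 5.67×10⁻⁸)]^(1/4) = (1.21×10⁸)^(1/4) = 105 K.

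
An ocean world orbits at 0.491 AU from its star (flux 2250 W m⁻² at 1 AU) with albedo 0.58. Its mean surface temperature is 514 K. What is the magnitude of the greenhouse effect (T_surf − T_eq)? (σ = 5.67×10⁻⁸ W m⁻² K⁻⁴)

ΔT ≈ 151.4 K

S = 2250/0.491² = 9333 W m⁻².
T_eq = [S(1−A)/(4σ)]^(1/4) = [9333×0.42/(4×5.67×10⁻⁸)]^(1/4) = 362.6 K.
ΔT = T_surf − T_eq = 514 − 362.6.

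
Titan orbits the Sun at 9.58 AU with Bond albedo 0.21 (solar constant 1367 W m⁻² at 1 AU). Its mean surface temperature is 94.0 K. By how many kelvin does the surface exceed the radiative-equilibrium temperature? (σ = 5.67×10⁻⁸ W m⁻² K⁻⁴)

ΔT ≈ 9.1 K

S = 1367/9.58² = 14.89 W m⁻².
T_eq = [S(1−A)/(4σ)]^(1/4) = [14.89×0.79/(4×5.67×10⁻⁸)]^(1/4) = 84.9 K.
ΔT = T_surf − T_eq = 94 − 84.9.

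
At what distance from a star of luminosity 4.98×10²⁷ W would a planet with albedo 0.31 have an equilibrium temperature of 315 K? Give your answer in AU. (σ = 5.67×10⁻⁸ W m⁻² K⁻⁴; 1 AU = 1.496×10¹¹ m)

From T_eq⁴ = L(1−A)/(16πσd²): d = √[L(1−A)/(16πσT_eq⁴)].
d = √[4.98×10²⁷ × 0.69 / (16π × 5.67×10⁻⁸ × (315)⁴)] = 3.50×10¹¹ m = 2.34 AU.

d ≈ 2.34 AU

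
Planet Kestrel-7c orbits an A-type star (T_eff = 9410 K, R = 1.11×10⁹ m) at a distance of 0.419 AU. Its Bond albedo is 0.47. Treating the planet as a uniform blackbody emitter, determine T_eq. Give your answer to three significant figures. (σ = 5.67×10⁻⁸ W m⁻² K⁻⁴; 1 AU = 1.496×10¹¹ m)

d = 0.419 AU = 6.27×10¹⁰ m.
L = 4πR_⋆²σT_⋆⁴ = 4π(1.11×10⁹)² × 5.67×10⁻⁸ × (9410)⁴ = 6.88×10²⁷ W.
S = L/(4πd²) = 1.39×10⁵ W m⁻².
Energy balance: absorbed = emitted ⇒ πR²·S(1−A) = 4πR²·σT_eq⁴, so T_eq⁴ = S(1−A)/(4σ).
T_eq = [1.39×10⁵ × 0.53 / (4 × 5.67×10⁻⁸)]^(1/4) = (3.26×10¹¹)^(1/4) = 755 K.

T_eq ≈ 755 K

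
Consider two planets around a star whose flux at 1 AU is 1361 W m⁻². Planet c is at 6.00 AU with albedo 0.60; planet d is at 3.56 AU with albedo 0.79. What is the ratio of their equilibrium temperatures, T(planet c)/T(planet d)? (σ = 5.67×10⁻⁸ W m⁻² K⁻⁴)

T₁/T₂ ≈ 0.905

T_eq = [S₀(1−A)/(4σd²)]^(1/4), so T ∝ (1−A)^(1/4) / √d.
T₁ = [1361×0.40/(4×5.67×10⁻⁸×6.00²)]^(1/4) = 90.36 K.
T₂ = [1361×0.21/(4×5.67×10⁻⁸×3.56²)]^(1/4) = 99.86 K.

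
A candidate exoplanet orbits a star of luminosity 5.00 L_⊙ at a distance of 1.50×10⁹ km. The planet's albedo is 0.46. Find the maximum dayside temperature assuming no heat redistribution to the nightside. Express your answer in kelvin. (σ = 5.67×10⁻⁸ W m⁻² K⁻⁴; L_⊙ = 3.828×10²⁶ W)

d = 1.50×10⁹ km = 1.50×10¹² m.
L = 5.00 × 3.828×10²⁶ = 1.91×10²⁷ W.
Flux: S = L/(4πd²) = 1.91×10²⁷/(4π×(1.50×10¹²)²) = 67.7 W m⁻².
With no redistribution each surface element balances locally: S(1−A) = σT⁴.
T = [67.7 × 0.54 / 5.67×10⁻⁸]^(1/4) = (6.45×10⁸)^(1/4) = 159 K.

T_ss ≈ 159 K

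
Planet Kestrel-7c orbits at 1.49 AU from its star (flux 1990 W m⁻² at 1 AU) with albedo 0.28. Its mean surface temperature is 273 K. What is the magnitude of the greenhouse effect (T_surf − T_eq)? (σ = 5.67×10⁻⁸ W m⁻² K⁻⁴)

S = 1990/1.49² = 896.4 W m⁻².
T_eq = [S(1−A)/(4σ)]^(1/4) = [896.4×0.72/(4×5.67×10⁻⁸)]^(1/4) = 231.0 K.
ΔT = T_surf − T_eq = 273 − 231.0.

ΔT ≈ 42.0 K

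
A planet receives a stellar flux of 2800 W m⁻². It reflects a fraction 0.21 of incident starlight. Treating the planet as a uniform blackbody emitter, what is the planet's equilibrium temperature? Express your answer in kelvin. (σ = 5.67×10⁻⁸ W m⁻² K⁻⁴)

Energy balance: absorbed = emitted ⇒ πR²·S(1−A) = 4πR²·σT_eq⁴, so T_eq⁴ = S(1−A)/(4σ).
T_eq = [2800 × 0.79 / (4 × 5.67×10⁻⁸)]^(1/4) = (9.75×10⁹)^(1/4) = 314 K.

T_eq ≈ 314 K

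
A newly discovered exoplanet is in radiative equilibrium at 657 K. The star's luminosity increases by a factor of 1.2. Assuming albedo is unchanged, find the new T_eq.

T_eq ∝ L^(1/4) · d^(−1/2).
T′ = 657 × 1.2^(1/4) = 688 K.

T_eq ≈ 688 K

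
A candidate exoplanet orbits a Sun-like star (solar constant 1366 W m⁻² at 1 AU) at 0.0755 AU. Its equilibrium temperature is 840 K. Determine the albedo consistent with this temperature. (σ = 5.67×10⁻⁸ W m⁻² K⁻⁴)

Flux at 0.0755 AU: S = 1366/0.0755² = 2.40×10⁵ W m⁻².
From T_eq⁴ = S(1−A)/(4σ): 1−A = 4σT_eq⁴/S.
1−A = 4 × 5.67×10⁻⁸ × (840)⁴ / 2.40×10⁵ = 0.471.

A ≈ 0.53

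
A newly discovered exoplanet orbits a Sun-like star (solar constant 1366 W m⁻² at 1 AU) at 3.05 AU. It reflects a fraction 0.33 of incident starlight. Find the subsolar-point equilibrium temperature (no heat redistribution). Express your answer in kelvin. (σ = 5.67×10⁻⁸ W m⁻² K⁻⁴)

T_ss ≈ 204 K

Flux at 3.05 AU: S = 1366/3.05² = 147 W m⁻².
At the subsolar point the surface absorbs S(1−A) and emits σT⁴ per unit area — no factor of 4, since only the local patch is in balance.
T = [147 × 0.67 / 5.67×10⁻⁸]^(1/4) = (1.74×10⁹)^(1/4) = 204 K.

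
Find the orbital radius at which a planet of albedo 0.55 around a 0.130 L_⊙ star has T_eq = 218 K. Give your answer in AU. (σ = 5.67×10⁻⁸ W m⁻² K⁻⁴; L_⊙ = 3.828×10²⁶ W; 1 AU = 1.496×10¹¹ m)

L = 0.130 × 3.828×10²⁶ = 4.98×10²⁵ W.
From T_eq⁴ = L(1−A)/(16πσd²): d = √[L(1−A)/(16πσT_eq⁴)].
d = √[4.98×10²⁵ × 0.45 / (16π × 5.67×10⁻⁸ × (218)⁴)] = 5.90×10¹⁰ m = 0.394 AU.

d ≈ 0.394 AU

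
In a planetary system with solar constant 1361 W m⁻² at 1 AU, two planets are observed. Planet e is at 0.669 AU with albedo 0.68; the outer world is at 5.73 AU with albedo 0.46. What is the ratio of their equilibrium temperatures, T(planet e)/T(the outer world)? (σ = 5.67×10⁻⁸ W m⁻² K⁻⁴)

T_eq = [S₀(1−A)/(4σd²)]^(1/4), so T ∝ (1−A)^(1/4) / √d.
T₁ = [1361×0.32/(4×5.67×10⁻⁸×0.669²)]^(1/4) = 255.93 K.
T₂ = [1361×0.54/(4×5.67×10⁻⁸×5.73²)]^(1/4) = 99.67 K.

T₁/T₂ ≈ 2.568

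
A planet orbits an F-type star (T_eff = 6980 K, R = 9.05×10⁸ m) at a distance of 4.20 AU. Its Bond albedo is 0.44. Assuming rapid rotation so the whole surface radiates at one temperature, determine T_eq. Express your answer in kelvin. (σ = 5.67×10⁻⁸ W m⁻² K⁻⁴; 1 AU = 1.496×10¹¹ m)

T_eq ≈ 162 K

d = 4.20 AU = 6.28×10¹¹ m.
L = 4πR_⋆²σT_⋆⁴ = 4π(9.05×10⁸)² × 5.67×10⁻⁸ × (6980)⁴ = 1.39×10²⁷ W.
S = L/(4πd²) = 279 W m⁻².
Energy balance: absorbed = emitted ⇒ πR²·S(1−A) = 4πR²·σT_eq⁴, so T_eq⁴ = S(1−A)/(4σ).
T_eq = [279 × 0.56 / (4 × 5.67×10⁻⁸)]^(1/4) = (6.89×10⁸)^(1/4) = 162 K.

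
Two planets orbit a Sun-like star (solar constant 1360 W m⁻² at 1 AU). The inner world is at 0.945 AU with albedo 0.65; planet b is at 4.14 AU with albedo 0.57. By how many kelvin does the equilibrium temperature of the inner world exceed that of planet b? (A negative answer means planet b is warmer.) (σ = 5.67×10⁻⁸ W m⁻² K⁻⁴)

T_eq = [S₀(1−A)/(4σd²)]^(1/4), so T ∝ (1−A)^(1/4) / √d.
T₁ = [1360×0.35/(4×5.67×10⁻⁸×0.945²)]^(1/4) = 220.18 K.
T₂ = [1360×0.43/(4×5.67×10⁻⁸×4.14²)]^(1/4) = 110.75 K.

ΔT ≈ 109.4 K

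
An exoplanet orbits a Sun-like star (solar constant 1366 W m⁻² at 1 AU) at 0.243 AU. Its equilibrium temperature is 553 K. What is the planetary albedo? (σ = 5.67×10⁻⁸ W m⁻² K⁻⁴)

A ≈ 0.08

Flux at 0.243 AU: S = 1366/0.243² = 2.31×10⁴ W m⁻².
From T_eq⁴ = S(1−A)/(4σ): 1−A = 4σT_eq⁴/S.
1−A = 4 × 5.67×10⁻⁸ × (553)⁴ / 2.31×10⁴ = 0.917.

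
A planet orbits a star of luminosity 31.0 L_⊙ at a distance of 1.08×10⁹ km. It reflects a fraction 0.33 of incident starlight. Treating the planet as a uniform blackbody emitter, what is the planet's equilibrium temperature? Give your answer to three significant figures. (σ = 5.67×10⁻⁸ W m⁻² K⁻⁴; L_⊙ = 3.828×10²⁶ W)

T_eq ≈ 221 K

d = 1.08×10⁹ km = 1.08×10¹² m.
L = 31.0 × 3.828×10²⁶ = 1.19×10²⁸ W.
Flux: S = L/(4πd²) = 1.19×10²⁸/(4π×(1.08×10¹²)²) = 810 W m⁻².
Energy balance: absorbed = emitted ⇒ πR²·S(1−A) = 4πR²·σT_eq⁴, so T_eq⁴ = S(1−A)/(4σ).
T_eq = [810 × 0.67 / (4 × 5.67×10⁻⁸)]^(1/4) = (2.39×10⁹)^(1/4) = 221 K.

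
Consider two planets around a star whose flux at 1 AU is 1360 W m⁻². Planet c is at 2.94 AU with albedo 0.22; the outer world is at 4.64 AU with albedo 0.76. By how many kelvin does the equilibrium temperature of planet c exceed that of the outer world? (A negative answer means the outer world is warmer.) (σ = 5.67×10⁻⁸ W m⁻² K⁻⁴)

T_eq = [S₀(1−A)/(4σd²)]^(1/4), so T ∝ (1−A)^(1/4) / √d.
T₁ = [1360×0.78/(4×5.67×10⁻⁸×2.94²)]^(1/4) = 152.52 K.
T₂ = [1360×0.24/(4×5.67×10⁻⁸×4.64²)]^(1/4) = 90.42 K.

ΔT ≈ 62.1 K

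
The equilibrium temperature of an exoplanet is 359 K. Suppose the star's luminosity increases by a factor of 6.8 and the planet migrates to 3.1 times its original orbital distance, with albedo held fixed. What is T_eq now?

T_eq ∝ L^(1/4) · d^(−1/2).
T′ = 359 × 6.8^(1/4) / 3.1^(1/2) = 329 K.

T_eq ≈ 329 K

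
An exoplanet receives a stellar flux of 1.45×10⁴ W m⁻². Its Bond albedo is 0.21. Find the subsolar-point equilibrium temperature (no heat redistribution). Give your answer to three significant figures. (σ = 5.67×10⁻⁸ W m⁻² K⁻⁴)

At the subsolar point the surface absorbs S(1−A) and emits σT⁴ per unit area — no factor of 4, since only the local patch is in balance.
T = [1.45×10⁴ × 0.79 / 5.67×10⁻⁸]^(1/4) = (2.02×10¹¹)^(1/4) = 670 K.

T_ss ≈ 670 K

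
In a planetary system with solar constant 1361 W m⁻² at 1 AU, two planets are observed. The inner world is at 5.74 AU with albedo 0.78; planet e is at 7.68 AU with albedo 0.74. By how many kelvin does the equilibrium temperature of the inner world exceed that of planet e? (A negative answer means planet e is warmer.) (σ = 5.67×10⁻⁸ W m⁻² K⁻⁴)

ΔT ≈ 7.8 K

T_eq = [S₀(1−A)/(4σd²)]^(1/4), so T ∝ (1−A)^(1/4) / √d.
T₁ = [1361×0.22/(4×5.67×10⁻⁸×5.74²)]^(1/4) = 79.56 K.
T₂ = [1361×0.26/(4×5.67×10⁻⁸×7.68²)]^(1/4) = 71.72 K.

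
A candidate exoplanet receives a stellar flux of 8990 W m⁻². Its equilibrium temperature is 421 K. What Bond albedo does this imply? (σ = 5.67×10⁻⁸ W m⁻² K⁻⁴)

A ≈ 0.21

From T_eq⁴ = S(1−A)/(4σ): 1−A = 4σT_eq⁴/S.
1−A = 4 × 5.67×10⁻⁸ × (421)⁴ / 8990 = 0.793.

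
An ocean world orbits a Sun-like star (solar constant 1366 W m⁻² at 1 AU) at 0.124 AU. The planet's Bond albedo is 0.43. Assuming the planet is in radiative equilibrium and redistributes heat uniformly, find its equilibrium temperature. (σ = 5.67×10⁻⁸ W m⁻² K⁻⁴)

Flux at 0.124 AU: S = 1366/0.124² = 8.88×10⁴ W m⁻².
Energy balance: absorbed = emitted ⇒ πR²·S(1−A) = 4πR²·σT_eq⁴, so T_eq⁴ = S(1−A)/(4σ).
T_eq = [8.88×10⁴ × 0.57 / (4 × 5.67×10⁻⁸)]^(1/4) = (2.23×10¹¹)^(1/4) = 687 K.

T_eq ≈ 687 K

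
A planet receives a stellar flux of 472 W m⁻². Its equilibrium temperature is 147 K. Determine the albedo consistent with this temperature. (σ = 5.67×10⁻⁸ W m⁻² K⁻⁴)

A ≈ 0.78

From T_eq⁴ = S(1−A)/(4σ): 1−A = 4σT_eq⁴/S.
1−A = 4 × 5.67×10⁻⁸ × (147)⁴ / 472 = 0.224.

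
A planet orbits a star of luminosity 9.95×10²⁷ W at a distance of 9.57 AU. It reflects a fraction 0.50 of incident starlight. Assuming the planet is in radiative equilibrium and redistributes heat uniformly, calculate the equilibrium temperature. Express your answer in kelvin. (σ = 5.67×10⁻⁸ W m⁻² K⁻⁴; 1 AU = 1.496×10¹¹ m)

T_eq ≈ 171 K

d = 9.57 AU = 1.43×10¹² m.
Flux: S = L/(4πd²) = 9.95×10²⁷/(4π×(1.43×10¹²)²) = 386 W m⁻².
Energy balance: absorbed = emitted ⇒ πR²·S(1−A) = 4πR²·σT_eq⁴, so T_eq⁴ = S(1−A)/(4σ).
T_eq = [386 × 0.50 / (4 × 5.67×10⁻⁸)]^(1/4) = (8.52×10⁸)^(1/4) = 171 K.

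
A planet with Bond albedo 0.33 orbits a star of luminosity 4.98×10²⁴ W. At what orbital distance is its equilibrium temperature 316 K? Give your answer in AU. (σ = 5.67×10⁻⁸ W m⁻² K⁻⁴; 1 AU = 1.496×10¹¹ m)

From T_eq⁴ = L(1−A)/(16πσd²): d = √[L(1−A)/(16πσT_eq⁴)].
d = √[4.98×10²⁴ × 0.67 / (16π × 5.67×10⁻⁸ × (316)⁴)] = 1.08×10¹⁰ m = 0.0724 AU.

d ≈ 0.0724 AU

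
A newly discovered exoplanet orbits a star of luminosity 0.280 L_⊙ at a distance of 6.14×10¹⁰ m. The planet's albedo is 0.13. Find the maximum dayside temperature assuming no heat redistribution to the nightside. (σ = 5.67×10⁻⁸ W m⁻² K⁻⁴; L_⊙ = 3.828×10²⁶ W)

T_ss ≈ 432 K

L = 0.280 × 3.828×10²⁶ = 1.07×10²⁶ W.
Flux: S = L/(4πd²) = 1.07×10²⁶/(4π×(6.14×10¹⁰)²) = 2260 W m⁻².
With no redistribution each surface element balances locally: S(1−A) = σT⁴.
T = [2260 × 0.87 / 5.67×10⁻⁸]^(1/4) = (3.47×10¹⁰)^(1/4) = 432 K.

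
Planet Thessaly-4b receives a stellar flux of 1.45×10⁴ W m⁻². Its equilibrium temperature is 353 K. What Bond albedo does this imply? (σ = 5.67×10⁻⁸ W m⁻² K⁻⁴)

From T_eq⁴ = S(1−A)/(4σ): 1−A = 4σT_eq⁴/S.
1−A = 4 × 5.67×10⁻⁸ × (353)⁴ / 1.45×10⁴ = 0.243.

A ≈ 0.76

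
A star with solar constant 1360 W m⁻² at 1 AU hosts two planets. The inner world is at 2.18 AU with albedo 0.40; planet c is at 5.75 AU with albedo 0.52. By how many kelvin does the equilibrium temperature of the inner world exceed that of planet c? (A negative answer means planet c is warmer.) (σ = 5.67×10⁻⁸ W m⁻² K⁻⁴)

T_eq = [S₀(1−A)/(4σd²)]^(1/4), so T ∝ (1−A)^(1/4) / √d.
T₁ = [1360×0.60/(4×5.67×10⁻⁸×2.18²)]^(1/4) = 165.88 K.
T₂ = [1360×0.48/(4×5.67×10⁻⁸×5.75²)]^(1/4) = 96.59 K.

ΔT ≈ 69.3 K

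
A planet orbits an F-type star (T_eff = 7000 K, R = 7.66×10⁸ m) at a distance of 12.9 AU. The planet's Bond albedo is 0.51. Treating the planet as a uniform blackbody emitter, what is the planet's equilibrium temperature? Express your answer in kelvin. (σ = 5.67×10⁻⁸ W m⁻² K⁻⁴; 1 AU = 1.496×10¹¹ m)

d = 12.9 AU = 1.93×10¹² m.
L = 4πR_⋆²σT_⋆⁴ = 4π(7.66×10⁸)² × 5.67×10⁻⁸ × (7000)⁴ = 1.00×10²⁷ W.
S = L/(4πd²) = 21.4 W m⁻².
Energy balance: absorbed = emitted ⇒ πR²·S(1−A) = 4πR²·σT_eq⁴, so T_eq⁴ = S(1−A)/(4σ).
T_eq = [21.4 × 0.49 / (4 × 5.67×10⁻⁸)]^(1/4) = (4.63×10⁷)^(1/4) = 82.5 K.

T_eq ≈ 82.5 K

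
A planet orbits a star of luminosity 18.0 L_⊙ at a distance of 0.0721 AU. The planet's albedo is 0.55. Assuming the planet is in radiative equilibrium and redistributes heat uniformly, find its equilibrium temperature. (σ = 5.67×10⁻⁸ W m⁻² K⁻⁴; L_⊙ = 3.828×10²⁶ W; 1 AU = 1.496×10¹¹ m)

d = 0.0721 AU = 1.08×10¹⁰ m.
L = 18.0 × 3.828×10²⁶ = 6.89×10²⁷ W.
Flux: S = L/(4πd²) = 6.89×10²⁷/(4π×(1.08×10¹⁰)²) = 4.71×10⁶ W m⁻².
Energy balance: absorbed = emitted ⇒ πR²·S(1−A) = 4πR²·σT_eq⁴, so T_eq⁴ = S(1−A)/(4σ).
T_eq = [4.71×10⁶ × 0.45 / (4 × 5.67×10⁻⁸)]^(1/4) = (9.35×10¹²)^(1/4) = 1750 K.

T_eq ≈ 1750 K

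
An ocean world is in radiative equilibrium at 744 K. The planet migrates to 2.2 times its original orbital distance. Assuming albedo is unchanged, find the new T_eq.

T_eq ≈ 502 K

T_eq ∝ L^(1/4) · d^(−1/2).
T′ = 744 / 2.2^(1/2) = 502 K.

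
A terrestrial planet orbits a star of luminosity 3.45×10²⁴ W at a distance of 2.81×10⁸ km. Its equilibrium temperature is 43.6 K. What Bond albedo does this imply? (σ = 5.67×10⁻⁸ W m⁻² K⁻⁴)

d = 2.81×10⁸ km = 2.81×10¹¹ m.
Flux: S = L/(4πd²) = 3.45×10²⁴/(4π×(2.81×10¹¹)²) = 3.48 W m⁻².
From T_eq⁴ = S(1−A)/(4σ): 1−A = 4σT_eq⁴/S.
1−A = 4 × 5.67×10⁻⁸ × (43.6)⁴ / 3.48 = 0.236.

A ≈ 0.76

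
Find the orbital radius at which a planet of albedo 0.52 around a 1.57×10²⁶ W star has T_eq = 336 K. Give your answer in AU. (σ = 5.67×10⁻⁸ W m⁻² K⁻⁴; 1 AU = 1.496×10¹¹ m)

From T_eq⁴ = L(1−A)/(16πσd²): d = √[L(1−A)/(16πσT_eq⁴)].
d = √[1.57×10²⁶ × 0.48 / (16π × 5.67×10⁻⁸ × (336)⁴)] = 4.55×10¹⁰ m = 0.304 AU.

d ≈ 0.304 AU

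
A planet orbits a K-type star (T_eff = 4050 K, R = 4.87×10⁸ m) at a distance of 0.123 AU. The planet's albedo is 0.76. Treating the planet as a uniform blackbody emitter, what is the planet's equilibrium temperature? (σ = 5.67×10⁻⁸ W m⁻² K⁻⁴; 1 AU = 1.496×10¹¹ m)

d = 0.123 AU = 1.84×10¹⁰ m.
L = 4πR_⋆²σT_⋆⁴ = 4π(4.87×10⁸)² × 5.67×10⁻⁸ × (4050)⁴ = 4.55×10²⁵ W.
S = L/(4πd²) = 1.07×10⁴ W m⁻².
Energy balance: absorbed = emitted ⇒ πR²·S(1−A) = 4πR²·σT_eq⁴, so T_eq⁴ = S(1−A)/(4σ).
T_eq = [1.07×10⁴ × 0.24 / (4 × 5.67×10⁻⁸)]^(1/4) = (1.13×10¹⁰)^(1/4) = 326 K.

T_eq ≈ 326 K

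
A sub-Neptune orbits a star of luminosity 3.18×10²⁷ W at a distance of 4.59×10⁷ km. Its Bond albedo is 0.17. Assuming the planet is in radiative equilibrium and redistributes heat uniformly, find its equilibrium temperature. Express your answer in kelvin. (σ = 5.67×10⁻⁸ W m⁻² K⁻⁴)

T_eq ≈ 814 K

d = 4.59×10⁷ km = 4.59×10¹⁰ m.
Flux: S = L/(4πd²) = 3.18×10²⁷/(4π×(4.59×10¹⁰)²) = 1.20×10⁵ W m⁻².
Energy balance: absorbed = emitted ⇒ πR²·S(1−A) = 4πR²·σT_eq⁴, so T_eq⁴ = S(1−A)/(4σ).
T_eq = [1.20×10⁵ × 0.83 / (4 × 5.67×10⁻⁸)]^(1/4) = (4.40×10¹¹)^(1/4) = 814 K.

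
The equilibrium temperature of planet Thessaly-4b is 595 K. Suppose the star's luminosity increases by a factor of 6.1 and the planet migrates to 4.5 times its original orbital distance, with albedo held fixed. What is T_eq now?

T_eq ∝ L^(1/4) · d^(−1/2).
T′ = 595 × 6.1^(1/4) / 4.5^(1/2) = 441 K.

T_eq ≈ 441 K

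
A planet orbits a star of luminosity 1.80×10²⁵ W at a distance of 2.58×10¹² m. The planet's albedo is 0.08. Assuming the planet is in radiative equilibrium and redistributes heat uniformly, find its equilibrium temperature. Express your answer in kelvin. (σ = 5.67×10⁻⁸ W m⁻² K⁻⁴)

T_eq ≈ 30.6 K

Flux: S = L/(4πd²) = 1.80×10²⁵/(4π×(2.58×10¹²)²) = 0.215 W m⁻².
Energy balance: absorbed = emitted ⇒ πR²·S(1−A) = 4πR²·σT_eq⁴, so T_eq⁴ = S(1−A)/(4σ).
T_eq = [0.215 × 0.92 / (4 × 5.67×10⁻⁸)]^(1/4) = (8.73×10⁵)^(1/4) = 30.6 K.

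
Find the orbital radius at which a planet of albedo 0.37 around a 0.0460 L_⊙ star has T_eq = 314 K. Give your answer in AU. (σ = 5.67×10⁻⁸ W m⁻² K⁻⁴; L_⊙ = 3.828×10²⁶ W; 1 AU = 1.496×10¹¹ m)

L = 0.0460 × 3.828×10²⁶ = 1.76×10²⁵ W.
From T_eq⁴ = L(1−A)/(16πσd²): d = √[L(1−A)/(16πσT_eq⁴)].
d = √[1.76×10²⁵ × 0.63 / (16π × 5.67×10⁻⁸ × (314)⁴)] = 2.00×10¹⁰ m = 0.134 AU.

d ≈ 0.134 AU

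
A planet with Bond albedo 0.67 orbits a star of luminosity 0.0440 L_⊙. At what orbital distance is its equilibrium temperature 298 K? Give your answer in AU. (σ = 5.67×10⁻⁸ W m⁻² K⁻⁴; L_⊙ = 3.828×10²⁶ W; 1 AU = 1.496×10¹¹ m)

d ≈ 0.105 AU

L = 0.0440 × 3.828×10²⁶ = 1.68×10²⁵ W.
From T_eq⁴ = L(1−A)/(16πσd²): d = √[L(1−A)/(16πσT_eq⁴)].
d = √[1.68×10²⁵ × 0.33 / (16π × 5.67×10⁻⁸ × (298)⁴)] = 1.57×10¹⁰ m = 0.105 AU.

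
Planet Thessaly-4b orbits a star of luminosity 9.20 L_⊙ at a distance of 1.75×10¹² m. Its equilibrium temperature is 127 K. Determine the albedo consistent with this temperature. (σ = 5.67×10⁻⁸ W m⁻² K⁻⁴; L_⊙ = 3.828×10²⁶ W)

A ≈ 0.36

L = 9.20 × 3.828×10²⁶ = 3.52×10²⁷ W.
Flux: S = L/(4πd²) = 3.52×10²⁷/(4π×(1.75×10¹²)²) = 91.5 W m⁻².
From T_eq⁴ = S(1−A)/(4σ): 1−A = 4σT_eq⁴/S.
1−A = 4 × 5.67×10⁻⁸ × (127)⁴ / 91.5 = 0.645.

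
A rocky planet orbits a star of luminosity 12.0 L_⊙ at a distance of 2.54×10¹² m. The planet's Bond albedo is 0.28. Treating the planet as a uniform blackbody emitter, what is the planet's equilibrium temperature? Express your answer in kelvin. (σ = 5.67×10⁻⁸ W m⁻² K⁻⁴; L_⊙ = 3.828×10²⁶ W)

L = 12.0 × 3.828×10²⁶ = 4.59×10²⁷ W.
Flux: S = L/(4πd²) = 4.59×10²⁷/(4π×(2.54×10¹²)²) = 56.7 W m⁻².
Energy balance: absorbed = emitted ⇒ πR²·S(1−A) = 4πR²·σT_eq⁴, so T_eq⁴ = S(1−A)/(4σ).
T_eq = [56.7 × 0.72 / (4 × 5.67×10⁻⁸)]^(1/4) = (1.80×10⁸)^(1/4) = 116 K.

T_eq ≈ 116 K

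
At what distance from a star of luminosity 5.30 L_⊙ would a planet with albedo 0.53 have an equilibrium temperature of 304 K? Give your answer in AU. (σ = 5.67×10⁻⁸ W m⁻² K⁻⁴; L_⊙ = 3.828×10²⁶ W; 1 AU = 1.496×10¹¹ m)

d ≈ 1.32 AU

L = 5.30 × 3.828×10²⁶ = 2.03×10²⁷ W.
From T_eq⁴ = L(1−A)/(16πσd²): d = √[L(1−A)/(16πσT_eq⁴)].
d = √[2.03×10²⁷ × 0.47 / (16π × 5.67×10⁻⁸ × (304)⁴)] = 1.98×10¹¹ m = 1.32 AU.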